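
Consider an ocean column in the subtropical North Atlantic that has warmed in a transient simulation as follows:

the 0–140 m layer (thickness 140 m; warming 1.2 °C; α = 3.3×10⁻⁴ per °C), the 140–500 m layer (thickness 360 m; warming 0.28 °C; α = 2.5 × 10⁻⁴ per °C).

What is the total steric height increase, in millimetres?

3.3×10⁻⁴ × 1.2 × 140 = 0.05544 m
Layer 2: 0.28 × 2.5×10⁻⁴ × 360 = 0.02520 m
Δh = 0.05544 + 0.02520 = 0.08064 m

80.6 mm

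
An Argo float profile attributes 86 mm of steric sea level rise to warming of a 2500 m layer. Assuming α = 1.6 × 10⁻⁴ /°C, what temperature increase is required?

ΔT = Δh/(αH) = 0.086 / (1.6×10⁻⁴ × 2500) = 0.2150 K

about 0.22 K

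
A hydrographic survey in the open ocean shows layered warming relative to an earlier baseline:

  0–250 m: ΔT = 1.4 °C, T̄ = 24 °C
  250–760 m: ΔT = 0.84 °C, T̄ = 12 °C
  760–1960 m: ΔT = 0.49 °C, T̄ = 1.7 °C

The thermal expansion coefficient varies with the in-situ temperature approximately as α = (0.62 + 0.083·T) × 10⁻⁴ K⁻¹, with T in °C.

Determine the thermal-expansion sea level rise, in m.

Layer 1: α = (0.62 + 0.083×24)×10⁻⁴ = 2.612×10⁻⁴ K⁻¹
Layer 2: α = (0.62 + 0.083×12)×10⁻⁴ = 1.616×10⁻⁴ K⁻¹
Layer 3: α = (0.62 + 0.083×1.7)×10⁻⁴ = 0.7611×10⁻⁴ K⁻¹
250 × 2.612×10⁻⁴ × 1.4 = 0.09142 m
250–760 m: 510 × 0.84 × 1.616×10⁻⁴ = 0.06922944 m
Layer 3: 1200 × 0.7611×10⁻⁴ × 0.49 = 0.04475268 m
Δh = 0.09142 + 0.06922944 + 0.04475268 = 0.20540212 m ≈ 0.205 m

Δh = 0.205 m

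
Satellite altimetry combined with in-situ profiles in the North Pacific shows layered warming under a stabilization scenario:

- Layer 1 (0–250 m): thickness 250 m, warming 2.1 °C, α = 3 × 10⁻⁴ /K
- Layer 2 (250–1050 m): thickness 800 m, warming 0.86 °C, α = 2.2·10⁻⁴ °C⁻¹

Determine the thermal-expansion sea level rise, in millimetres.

about 310 mm

0–250 m: 250 × 3×10⁻⁴ × 2.1 = 0.15750 m
Layer 2: 2.2×10⁻⁴ × 800 × 0.86 = 0.15136 m
Δh = 0.15750 + 0.15136 = 0.30886 m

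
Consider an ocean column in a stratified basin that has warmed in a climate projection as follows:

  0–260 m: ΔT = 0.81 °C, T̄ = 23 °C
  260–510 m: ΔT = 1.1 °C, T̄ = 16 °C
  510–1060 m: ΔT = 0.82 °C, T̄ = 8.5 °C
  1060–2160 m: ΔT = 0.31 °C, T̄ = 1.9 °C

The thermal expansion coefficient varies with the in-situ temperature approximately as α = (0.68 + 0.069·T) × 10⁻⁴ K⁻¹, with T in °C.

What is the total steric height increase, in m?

Δh ≈ 0.18 m

Layer 1: α = (0.68 + 0.069×23)×10⁻⁴ = 2.267×10⁻⁴ K⁻¹
Layer 2: α = (0.68 + 0.069×16)×10⁻⁴ = 1.784×10⁻⁴ K⁻¹
Layer 3: α = (0.68 + 0.069×8.5)×10⁻⁴ = 1.2665×10⁻⁴ K⁻¹
Layer 4: α = (0.68 + 0.069×1.9)×10⁻⁴ = 0.8111×10⁻⁴ K⁻¹
Layer 1: 2.267×10⁻⁴ × 260 × 0.81 = 0.04774302 m
Layer 2: 250 × 1.1 × 1.784×10⁻⁴ = 0.04906 m
Layer 3: 0.82 × 550 × 1.2665×10⁻⁴ = 0.05711915 m
Layer 4: 0.31 × 0.8111×10⁻⁴ × 1100 = 0.02765851 m
Δh = 0.04774302 + 0.04906 + 0.05711915 + 0.02765851 = 0.18158068 m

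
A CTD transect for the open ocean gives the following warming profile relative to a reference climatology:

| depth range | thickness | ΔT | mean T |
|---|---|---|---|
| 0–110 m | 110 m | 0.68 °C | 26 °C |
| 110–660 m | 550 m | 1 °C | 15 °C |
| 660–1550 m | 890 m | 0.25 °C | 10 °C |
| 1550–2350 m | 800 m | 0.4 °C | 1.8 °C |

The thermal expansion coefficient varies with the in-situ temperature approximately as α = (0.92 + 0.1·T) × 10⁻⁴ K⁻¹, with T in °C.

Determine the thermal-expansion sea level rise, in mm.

Δh ≈ 237 mm

Layer 1: α = (0.92 + 0.1×26)×10⁻⁴ = 3.52×10⁻⁴ K⁻¹
Layer 2: α = (0.92 + 0.1×15)×10⁻⁴ = 2.42×10⁻⁴ K⁻¹
Layer 3: α = (0.92 + 0.1×10)×10⁻⁴ = 1.92×10⁻⁴ K⁻¹
Layer 4: α = (0.92 + 0.1×1.8)×10⁻⁴ = 1.1×10⁻⁴ K⁻¹
Layer 1: 3.52×10⁻⁴ × 0.68 × 110 = 0.0263296 m
110–660 m: 1 × 2.42×10⁻⁴ × 550 = 0.13310 m
660–1550 m: 890 × 0.25 × 1.92×10⁻⁴ = 0.04272 m
1550–2350 m: 800 × 1.1×10⁻⁴ × 0.4 = 0.03520 m
Δh = 0.0263296 + 0.13310 + 0.04272 + 0.03520 = 0.2373496 m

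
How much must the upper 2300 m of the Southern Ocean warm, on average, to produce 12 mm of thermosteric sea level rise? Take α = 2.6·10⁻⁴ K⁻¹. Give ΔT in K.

ΔT ≈ 0.0201 K

ΔT = Δh/(αH) = 0.012 / (2.6×10⁻⁴ × 2300) ≈ 0.02007 K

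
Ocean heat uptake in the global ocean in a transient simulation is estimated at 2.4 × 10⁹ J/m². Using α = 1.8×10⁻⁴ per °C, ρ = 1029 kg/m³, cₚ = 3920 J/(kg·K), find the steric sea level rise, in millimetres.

Δh = αQ/(ρcₚ) = 1.8×10⁻⁴ × 2.4×10⁹ / (1029 × 3920) ≈ 0.10710 m

Δh ≈ 110 mm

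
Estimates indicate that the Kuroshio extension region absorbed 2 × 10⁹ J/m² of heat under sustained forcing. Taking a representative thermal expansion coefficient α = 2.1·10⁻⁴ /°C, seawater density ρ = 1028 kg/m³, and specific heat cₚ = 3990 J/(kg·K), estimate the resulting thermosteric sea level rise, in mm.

102 mm

Δh = αQ/(ρcₚ) = 2.1×10⁻⁴ × 2×10⁹ / (1028 × 3990) ≈ 0.10240 m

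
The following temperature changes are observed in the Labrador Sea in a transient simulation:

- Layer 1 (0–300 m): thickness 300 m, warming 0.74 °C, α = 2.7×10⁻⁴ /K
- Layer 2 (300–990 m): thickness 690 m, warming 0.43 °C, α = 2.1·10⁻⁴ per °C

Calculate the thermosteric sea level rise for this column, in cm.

Layer 1: 2.7×10⁻⁴ × 300 × 0.74 = 0.05994 m
2.1×10⁻⁴ × 0.43 × 690 = 0.062307 m
Δh = 0.05994 + 0.062307 = 0.122247 m ≈ 12.2 cm

12.2 cm of thermosteric rise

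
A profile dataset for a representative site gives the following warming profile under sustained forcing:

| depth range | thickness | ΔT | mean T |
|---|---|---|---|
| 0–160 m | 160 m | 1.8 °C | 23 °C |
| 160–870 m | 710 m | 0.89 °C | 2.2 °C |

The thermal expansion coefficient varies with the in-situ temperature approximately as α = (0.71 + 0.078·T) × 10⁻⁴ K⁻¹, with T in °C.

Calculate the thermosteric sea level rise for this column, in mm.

Layer 1: α = (0.71 + 0.078×23)×10⁻⁴ = 2.504×10⁻⁴ K⁻¹
Layer 2: α = (0.71 + 0.078×2.2)×10⁻⁴ = 0.8816×10⁻⁴ K⁻¹
0–160 m: 2.504×10⁻⁴ × 160 × 1.8 = 0.0721152 m
160–870 m: 710 × 0.89 × 0.8816×10⁻⁴ = 0.055708304 m
Δh = 0.0721152 + 0.055708304 = 0.127823504 m ≈ 130 mm

Δh = 130 mm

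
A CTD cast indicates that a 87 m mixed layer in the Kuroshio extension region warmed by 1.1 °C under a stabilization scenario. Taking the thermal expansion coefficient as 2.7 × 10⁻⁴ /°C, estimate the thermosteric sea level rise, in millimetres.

Δh = αΔT·H = 2.7×10⁻⁴ × 1.1 × 87 = 0.025839 m

about 25.8 mm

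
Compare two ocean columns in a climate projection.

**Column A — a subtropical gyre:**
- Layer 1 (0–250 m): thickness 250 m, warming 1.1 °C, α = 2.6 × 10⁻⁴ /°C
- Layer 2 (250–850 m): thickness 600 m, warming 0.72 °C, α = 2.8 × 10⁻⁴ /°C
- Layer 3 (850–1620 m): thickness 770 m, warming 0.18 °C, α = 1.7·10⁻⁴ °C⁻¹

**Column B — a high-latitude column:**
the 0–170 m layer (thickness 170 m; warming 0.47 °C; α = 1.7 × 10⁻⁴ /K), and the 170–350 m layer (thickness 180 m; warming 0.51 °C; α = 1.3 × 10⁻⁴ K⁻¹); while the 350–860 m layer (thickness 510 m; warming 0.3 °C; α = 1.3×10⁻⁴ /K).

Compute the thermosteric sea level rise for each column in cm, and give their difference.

Δh_A ≈ 22 cm, Δh_B ≈ 4.5 cm; difference ≈ 17 cm

A 2.6×10⁻⁴ × 250 × 1.1 = 0.07150 m
A 2.8×10⁻⁴ × 600 × 0.72 = 0.12096 m
A 770 × 0.18 × 1.7×10⁻⁴ = 0.023562 m
A total: 0.216022 m
B 0.47 × 170 × 1.7×10⁻⁴ = 0.013583 m
B 170–350 m: 1.3×10⁻⁴ × 180 × 0.51 = 0.011934 m
B Layer 3: 0.3 × 1.3×10⁻⁴ × 510 = 0.01989 m
B total: 0.045407 m
Difference: 0.216022 − 0.045407 = 0.170615 m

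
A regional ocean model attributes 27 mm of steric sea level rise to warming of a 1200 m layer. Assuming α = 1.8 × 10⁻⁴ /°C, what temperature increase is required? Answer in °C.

0.125 °C

ΔT = Δh/(αH) = 0.027 / (1.8×10⁻⁴ × 1200) = 0.1250 °C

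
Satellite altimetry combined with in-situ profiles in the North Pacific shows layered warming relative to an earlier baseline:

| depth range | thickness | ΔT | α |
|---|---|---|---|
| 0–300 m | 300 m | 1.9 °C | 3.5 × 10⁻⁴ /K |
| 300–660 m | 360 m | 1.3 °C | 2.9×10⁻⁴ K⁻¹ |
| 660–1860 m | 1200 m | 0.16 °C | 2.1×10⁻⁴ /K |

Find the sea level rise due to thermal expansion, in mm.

1.9 × 3.5×10⁻⁴ × 300 = 0.19950 m
Layer 2: 1.3 × 360 × 2.9×10⁻⁴ = 0.13572 m
Layer 3: 2.1×10⁻⁴ × 0.16 × 1200 = 0.04032 m
Δh = 0.19950 + 0.13572 + 0.04032 = 0.37554 m ≈ 380 mm

Δh = 380 mm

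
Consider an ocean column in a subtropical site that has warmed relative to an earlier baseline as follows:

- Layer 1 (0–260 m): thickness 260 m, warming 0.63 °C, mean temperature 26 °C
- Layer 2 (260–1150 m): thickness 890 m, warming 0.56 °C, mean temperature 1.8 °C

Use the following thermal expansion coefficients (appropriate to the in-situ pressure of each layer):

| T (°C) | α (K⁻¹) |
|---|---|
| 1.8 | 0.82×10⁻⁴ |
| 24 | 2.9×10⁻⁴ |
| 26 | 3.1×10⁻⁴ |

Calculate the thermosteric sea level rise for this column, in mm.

Layer 1 at 26 °C → α = 3.1×10⁻⁴ K⁻¹
Layer 2 at 1.8 °C → α = 0.82×10⁻⁴ K⁻¹
Layer 1: 3.1×10⁻⁴ × 0.63 × 260 = 0.050778 m
260–1150 m: 890 × 0.56 × 0.82×10⁻⁴ = 0.0408688 m
Δh = 0.050778 + 0.0408688 = 0.0916468 m

about 91.6 mm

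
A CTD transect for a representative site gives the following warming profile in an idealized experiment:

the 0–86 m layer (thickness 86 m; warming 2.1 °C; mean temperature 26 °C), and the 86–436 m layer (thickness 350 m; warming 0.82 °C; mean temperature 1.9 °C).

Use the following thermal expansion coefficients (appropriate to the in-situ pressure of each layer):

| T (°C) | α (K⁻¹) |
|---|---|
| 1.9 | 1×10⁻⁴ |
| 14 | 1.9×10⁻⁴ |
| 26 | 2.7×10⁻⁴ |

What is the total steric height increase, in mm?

77.5 mm of thermosteric rise

Layer 1 at 26 °C → α = 2.7×10⁻⁴ K⁻¹
Layer 2 at 1.9 °C → α = 1×10⁻⁴ K⁻¹
0–86 m: 2.7×10⁻⁴ × 86 × 2.1 = 0.048762 m
0.82 × 350 × 1×10⁻⁴ = 0.02870 m
Δh = 0.048762 + 0.02870 = 0.077462 m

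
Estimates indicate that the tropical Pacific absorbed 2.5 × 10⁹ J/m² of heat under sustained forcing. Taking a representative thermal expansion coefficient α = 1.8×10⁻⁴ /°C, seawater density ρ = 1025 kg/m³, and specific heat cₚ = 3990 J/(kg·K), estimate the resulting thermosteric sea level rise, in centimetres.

11 cm of thermosteric rise

Δh = αQ/(ρcₚ) = 1.8×10⁻⁴ × 2.5×10⁹ / (1025 × 3990) ≈ 0.11003 m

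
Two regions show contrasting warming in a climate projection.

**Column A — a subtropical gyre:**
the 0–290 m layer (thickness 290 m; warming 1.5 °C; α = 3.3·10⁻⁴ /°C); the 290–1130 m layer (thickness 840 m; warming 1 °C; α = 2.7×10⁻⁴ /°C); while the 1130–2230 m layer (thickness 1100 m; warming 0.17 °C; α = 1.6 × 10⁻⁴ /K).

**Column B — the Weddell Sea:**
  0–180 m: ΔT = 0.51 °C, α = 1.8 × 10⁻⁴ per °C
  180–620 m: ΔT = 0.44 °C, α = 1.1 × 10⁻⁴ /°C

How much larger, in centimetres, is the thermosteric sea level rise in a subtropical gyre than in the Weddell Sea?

A Layer 1: 3.3×10⁻⁴ × 1.5 × 290 = 0.14355 m
A Layer 2: 1 × 2.7×10⁻⁴ × 840 = 0.22680 m
A 1100 × 0.17 × 1.6×10⁻⁴ = 0.02992 m
A total: 0.40027 m
B Layer 1: 0.51 × 180 × 1.8×10⁻⁴ = 0.016524 m
B 180–620 m: 1.1×10⁻⁴ × 440 × 0.44 = 0.021296 m
B total: 0.03782 m
Difference: 0.40027 − 0.03782 = 0.36245 m

36.2 cm larger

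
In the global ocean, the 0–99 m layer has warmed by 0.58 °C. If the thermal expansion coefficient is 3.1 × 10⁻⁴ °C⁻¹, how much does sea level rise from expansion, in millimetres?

18 mm of thermosteric rise

Δh = αΔT·H = 3.1×10⁻⁴ × 0.58 × 99 = 0.0178002 m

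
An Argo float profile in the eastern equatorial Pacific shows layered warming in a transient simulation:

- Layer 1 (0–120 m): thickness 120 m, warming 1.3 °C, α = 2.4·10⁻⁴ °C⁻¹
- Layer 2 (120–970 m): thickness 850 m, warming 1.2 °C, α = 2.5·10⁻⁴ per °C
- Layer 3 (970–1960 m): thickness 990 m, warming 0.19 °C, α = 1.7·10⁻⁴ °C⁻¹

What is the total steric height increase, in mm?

324 mm

Layer 1: 1.3 × 120 × 2.4×10⁻⁴ = 0.03744 m
120–970 m: 850 × 2.5×10⁻⁴ × 1.2 = 0.25500 m
1.7×10⁻⁴ × 990 × 0.19 = 0.031977 m
Δh = 0.03744 + 0.25500 + 0.031977 = 0.324417 m ≈ 324 mm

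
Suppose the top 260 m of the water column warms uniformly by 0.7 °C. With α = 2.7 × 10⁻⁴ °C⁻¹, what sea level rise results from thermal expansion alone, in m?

0.0491 m of thermosteric rise

Δh = αΔT·H = 2.7×10⁻⁴ × 0.7 × 260 = 0.04914 m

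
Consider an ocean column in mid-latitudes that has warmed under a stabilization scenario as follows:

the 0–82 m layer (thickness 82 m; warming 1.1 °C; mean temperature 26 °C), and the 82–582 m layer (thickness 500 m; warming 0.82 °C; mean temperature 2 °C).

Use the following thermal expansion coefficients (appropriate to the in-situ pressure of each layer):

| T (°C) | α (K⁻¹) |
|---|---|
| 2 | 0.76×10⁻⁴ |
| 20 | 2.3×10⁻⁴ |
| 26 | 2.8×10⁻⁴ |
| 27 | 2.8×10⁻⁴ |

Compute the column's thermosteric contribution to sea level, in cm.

Layer 1 at 26 °C → α = 2.8×10⁻⁴ K⁻¹
Layer 2 at 2 °C → α = 0.76×10⁻⁴ K⁻¹
82 × 2.8×10⁻⁴ × 1.1 = 0.025256 m
Layer 2: 0.82 × 500 × 0.76×10⁻⁴ = 0.03116 m
Δh = 0.025256 + 0.03116 = 0.056416 m

5.64 cm of thermosteric rise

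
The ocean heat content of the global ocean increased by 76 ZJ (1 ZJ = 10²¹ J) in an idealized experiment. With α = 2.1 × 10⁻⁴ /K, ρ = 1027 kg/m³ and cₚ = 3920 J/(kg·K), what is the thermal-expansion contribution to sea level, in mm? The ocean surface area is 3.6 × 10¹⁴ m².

Per unit area: Q = 76×10²¹ / (3.6×10¹⁴) ≈ 2.111×10⁸ J/m²
Δh = αQ/(ρcₚ) = 2.1×10⁻⁴ × 2.111×10⁸ / (1027 × 3920) ≈ 0.011012 m

Δh ≈ 11 mm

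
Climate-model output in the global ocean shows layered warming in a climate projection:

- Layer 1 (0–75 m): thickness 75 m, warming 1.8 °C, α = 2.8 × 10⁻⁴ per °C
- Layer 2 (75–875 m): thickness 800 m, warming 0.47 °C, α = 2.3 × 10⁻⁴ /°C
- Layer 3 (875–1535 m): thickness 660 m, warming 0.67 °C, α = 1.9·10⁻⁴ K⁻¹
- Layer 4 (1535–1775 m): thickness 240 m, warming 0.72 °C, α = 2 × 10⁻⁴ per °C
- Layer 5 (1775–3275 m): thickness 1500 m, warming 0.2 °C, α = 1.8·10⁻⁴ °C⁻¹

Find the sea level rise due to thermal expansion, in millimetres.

Δh ≈ 297 mm

0–75 m: 75 × 2.8×10⁻⁴ × 1.8 = 0.03780 m
75–875 m: 0.47 × 2.3×10⁻⁴ × 800 = 0.08648 m
Layer 3: 660 × 0.67 × 1.9×10⁻⁴ = 0.084018 m
240 × 2×10⁻⁴ × 0.72 = 0.03456 m
Layer 5: 1.8×10⁻⁴ × 1500 × 0.2 = 0.05400 m
Δh = 0.03780 + 0.08648 + 0.084018 + 0.03456 + 0.05400 = 0.296858 m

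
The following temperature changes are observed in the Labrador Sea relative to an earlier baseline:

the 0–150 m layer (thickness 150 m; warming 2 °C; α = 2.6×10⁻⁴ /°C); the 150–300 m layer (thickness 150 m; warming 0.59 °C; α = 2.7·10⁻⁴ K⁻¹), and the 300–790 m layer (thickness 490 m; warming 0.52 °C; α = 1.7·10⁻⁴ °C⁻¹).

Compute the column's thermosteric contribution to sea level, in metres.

about 0.145 m

0–150 m: 2 × 2.6×10⁻⁴ × 150 = 0.07800 m
150–300 m: 150 × 0.59 × 2.7×10⁻⁴ = 0.023895 m
1.7×10⁻⁴ × 490 × 0.52 = 0.043316 m
Δh = 0.07800 + 0.023895 + 0.043316 = 0.145211 m ≈ 0.145 m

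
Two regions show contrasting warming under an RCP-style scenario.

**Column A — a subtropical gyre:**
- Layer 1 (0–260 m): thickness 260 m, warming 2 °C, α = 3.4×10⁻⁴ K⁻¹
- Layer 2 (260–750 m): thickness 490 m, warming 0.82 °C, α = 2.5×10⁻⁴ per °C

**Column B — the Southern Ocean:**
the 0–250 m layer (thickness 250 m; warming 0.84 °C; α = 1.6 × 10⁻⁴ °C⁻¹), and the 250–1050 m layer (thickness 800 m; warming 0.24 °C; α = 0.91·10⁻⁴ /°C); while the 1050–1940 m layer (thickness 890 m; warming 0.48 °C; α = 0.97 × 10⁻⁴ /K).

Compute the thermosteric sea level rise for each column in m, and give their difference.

A: 0.277 m; B: 0.0925 m; difference 0.185 m

A 0–260 m: 3.4×10⁻⁴ × 260 × 2 = 0.17680 m
A 490 × 0.82 × 2.5×10⁻⁴ = 0.10045 m
A total: 0.27725 m
B Layer 1: 250 × 0.84 × 1.6×10⁻⁴ = 0.03360 m
B 800 × 0.91×10⁻⁴ × 0.24 = 0.017472 m
B Layer 3: 0.97×10⁻⁴ × 0.48 × 890 = 0.0414384 m
B total: 0.0925104 m
Difference: 0.27725 − 0.0925104 = 0.1847396 m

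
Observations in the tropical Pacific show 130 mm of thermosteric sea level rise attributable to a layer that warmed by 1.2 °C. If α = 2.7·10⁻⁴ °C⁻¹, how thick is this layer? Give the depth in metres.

401 m

H = Δh/(αΔT) = 0.13 / (2.7×10⁻⁴ × 1.2) ≈ 401.2 m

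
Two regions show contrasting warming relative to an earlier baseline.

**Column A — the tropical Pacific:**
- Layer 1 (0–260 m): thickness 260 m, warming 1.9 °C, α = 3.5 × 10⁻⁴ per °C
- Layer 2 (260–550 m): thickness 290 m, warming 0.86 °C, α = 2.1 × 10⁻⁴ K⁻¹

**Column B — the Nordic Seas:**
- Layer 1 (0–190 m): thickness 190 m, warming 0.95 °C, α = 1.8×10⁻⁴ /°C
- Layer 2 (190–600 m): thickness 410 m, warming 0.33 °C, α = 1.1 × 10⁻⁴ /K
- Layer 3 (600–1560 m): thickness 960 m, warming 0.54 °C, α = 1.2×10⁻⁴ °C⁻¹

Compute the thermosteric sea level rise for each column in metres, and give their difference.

A Layer 1: 3.5×10⁻⁴ × 260 × 1.9 = 0.17290 m
A Layer 2: 2.1×10⁻⁴ × 0.86 × 290 = 0.052374 m
A total: 0.225274 m
B 190 × 0.95 × 1.8×10⁻⁴ = 0.03249 m
B 190–600 m: 1.1×10⁻⁴ × 410 × 0.33 = 0.014883 m
B Layer 3: 1.2×10⁻⁴ × 960 × 0.54 = 0.062208 m
B total: 0.109581 m
Difference: 0.225274 − 0.109581 = 0.115693 m

A: 0.225 m; B: 0.110 m; difference 0.116 m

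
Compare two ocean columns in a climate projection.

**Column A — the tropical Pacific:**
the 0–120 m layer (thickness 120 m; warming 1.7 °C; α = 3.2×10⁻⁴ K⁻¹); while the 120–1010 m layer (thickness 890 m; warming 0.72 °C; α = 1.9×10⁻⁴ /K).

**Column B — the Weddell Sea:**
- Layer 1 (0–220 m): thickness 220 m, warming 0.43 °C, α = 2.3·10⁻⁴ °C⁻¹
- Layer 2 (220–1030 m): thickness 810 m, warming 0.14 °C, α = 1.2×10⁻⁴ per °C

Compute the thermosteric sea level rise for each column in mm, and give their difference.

A: 190 mm; B: 35 mm; difference 150 mm

A 0–120 m: 120 × 1.7 × 3.2×10⁻⁴ = 0.06528 m
A 890 × 0.72 × 1.9×10⁻⁴ = 0.121752 m
A total: 0.187032 m
B 0–220 m: 2.3×10⁻⁴ × 220 × 0.43 = 0.021758 m
B Layer 2: 810 × 0.14 × 1.2×10⁻⁴ = 0.013608 m
B total: 0.035366 m
Difference: 0.187032 − 0.035366 = 0.151666 m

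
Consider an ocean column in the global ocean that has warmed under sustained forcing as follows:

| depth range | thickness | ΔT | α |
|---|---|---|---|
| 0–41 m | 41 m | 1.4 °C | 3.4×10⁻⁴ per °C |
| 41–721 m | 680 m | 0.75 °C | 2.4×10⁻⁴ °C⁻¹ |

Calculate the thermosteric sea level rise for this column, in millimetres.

about 140 mm

Layer 1: 3.4×10⁻⁴ × 1.4 × 41 = 0.019516 m
Layer 2: 2.4×10⁻⁴ × 0.75 × 680 = 0.12240 m
Δh = 0.019516 + 0.12240 = 0.141916 m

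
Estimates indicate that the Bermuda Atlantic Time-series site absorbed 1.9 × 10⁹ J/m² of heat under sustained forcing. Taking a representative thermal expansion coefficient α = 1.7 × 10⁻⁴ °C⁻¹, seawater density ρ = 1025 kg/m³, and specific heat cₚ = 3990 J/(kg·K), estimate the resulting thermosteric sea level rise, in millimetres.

Δh = αQ/(ρcₚ) = 1.7×10⁻⁴ × 1.9×10⁹ / (1025 × 3990) ≈ 0.078978 m

79 mm of thermosteric rise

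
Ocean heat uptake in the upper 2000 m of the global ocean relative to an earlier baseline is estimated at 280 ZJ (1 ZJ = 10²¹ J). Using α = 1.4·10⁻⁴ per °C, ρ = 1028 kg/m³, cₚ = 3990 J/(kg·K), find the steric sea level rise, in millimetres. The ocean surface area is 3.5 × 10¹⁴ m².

Per unit area: Q = 280×10²¹ / (3.5×10¹⁴) = 8×10⁸ J/m²
Δh = αQ/(ρcₚ) = 1.4×10⁻⁴ × 8×10⁸ / (1028 × 3990) ≈ 0.027306 m

Δh = 27.3 mm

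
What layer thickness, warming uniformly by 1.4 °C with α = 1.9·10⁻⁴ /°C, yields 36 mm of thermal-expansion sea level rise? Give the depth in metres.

H = Δh/(αΔT) = 0.036 / (1.9×10⁻⁴ × 1.4) ≈ 135.3 m

135 m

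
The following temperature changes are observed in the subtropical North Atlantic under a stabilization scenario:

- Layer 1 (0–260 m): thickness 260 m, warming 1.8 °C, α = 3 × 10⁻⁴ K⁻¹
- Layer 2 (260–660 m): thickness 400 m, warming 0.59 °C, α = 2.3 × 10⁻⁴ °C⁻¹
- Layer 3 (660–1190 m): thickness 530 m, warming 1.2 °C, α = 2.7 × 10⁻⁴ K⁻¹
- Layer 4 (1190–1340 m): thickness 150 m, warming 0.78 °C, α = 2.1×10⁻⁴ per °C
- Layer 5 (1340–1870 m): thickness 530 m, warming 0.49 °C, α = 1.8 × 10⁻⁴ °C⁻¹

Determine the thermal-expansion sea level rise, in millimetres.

Layer 1: 1.8 × 3×10⁻⁴ × 260 = 0.14040 m
Layer 2: 0.59 × 2.3×10⁻⁴ × 400 = 0.05428 m
1.2 × 2.7×10⁻⁴ × 530 = 0.17172 m
0.78 × 2.1×10⁻⁴ × 150 = 0.02457 m
Layer 5: 1.8×10⁻⁴ × 530 × 0.49 = 0.046746 m
Δh = 0.14040 + 0.05428 + 0.17172 + 0.02457 + 0.046746 = 0.437716 m

440 mm of thermosteric rise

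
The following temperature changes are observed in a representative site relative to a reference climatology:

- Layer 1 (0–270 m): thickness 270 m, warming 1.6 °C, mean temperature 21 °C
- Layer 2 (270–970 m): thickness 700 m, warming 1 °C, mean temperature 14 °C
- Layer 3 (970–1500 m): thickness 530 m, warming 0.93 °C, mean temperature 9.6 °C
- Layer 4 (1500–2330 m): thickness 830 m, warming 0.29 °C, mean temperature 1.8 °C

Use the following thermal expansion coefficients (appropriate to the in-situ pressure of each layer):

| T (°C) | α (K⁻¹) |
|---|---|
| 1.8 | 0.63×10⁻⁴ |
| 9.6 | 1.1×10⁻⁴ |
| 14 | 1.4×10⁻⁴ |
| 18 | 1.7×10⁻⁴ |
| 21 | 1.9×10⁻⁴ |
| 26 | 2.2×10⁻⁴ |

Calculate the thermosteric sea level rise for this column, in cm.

Layer 1 at 21 °C → α = 1.9×10⁻⁴ K⁻¹
Layer 2 at 14 °C → α = 1.4×10⁻⁴ K⁻¹
Layer 3 at 9.6 °C → α = 1.1×10⁻⁴ K⁻¹
Layer 4 at 1.8 °C → α = 0.63×10⁻⁴ K⁻¹
0–270 m: 1.6 × 270 × 1.9×10⁻⁴ = 0.08208 m
Layer 2: 700 × 1 × 1.4×10⁻⁴ = 0.09800 m
Layer 3: 530 × 1.1×10⁻⁴ × 0.93 = 0.054219 m
0.63×10⁻⁴ × 0.29 × 830 = 0.0151641 m
Δh = 0.08208 + 0.09800 + 0.054219 + 0.0151641 = 0.2494631 m

Δh ≈ 24.9 cm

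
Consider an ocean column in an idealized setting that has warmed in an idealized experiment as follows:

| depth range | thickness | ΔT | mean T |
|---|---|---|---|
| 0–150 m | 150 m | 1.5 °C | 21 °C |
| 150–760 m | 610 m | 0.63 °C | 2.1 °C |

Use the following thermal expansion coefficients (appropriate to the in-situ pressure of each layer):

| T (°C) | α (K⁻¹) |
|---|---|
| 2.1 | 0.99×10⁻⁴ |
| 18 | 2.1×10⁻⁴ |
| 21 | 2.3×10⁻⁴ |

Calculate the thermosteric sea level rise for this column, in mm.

Layer 1 at 21 °C → α = 2.3×10⁻⁴ K⁻¹
Layer 2 at 2.1 °C → α = 0.99×10⁻⁴ K⁻¹
Layer 1: 2.3×10⁻⁴ × 150 × 1.5 = 0.05175 m
610 × 0.99×10⁻⁴ × 0.63 = 0.0380457 m
Δh = 0.05175 + 0.0380457 = 0.0897957 m ≈ 89.8 mm

Δh ≈ 89.8 mm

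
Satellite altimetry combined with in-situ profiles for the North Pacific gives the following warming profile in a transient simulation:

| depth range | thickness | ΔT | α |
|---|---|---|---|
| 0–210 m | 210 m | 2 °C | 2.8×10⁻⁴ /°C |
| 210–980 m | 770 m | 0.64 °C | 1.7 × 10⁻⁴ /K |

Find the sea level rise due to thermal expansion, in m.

Layer 1: 210 × 2 × 2.8×10⁻⁴ = 0.11760 m
210–980 m: 1.7×10⁻⁴ × 770 × 0.64 = 0.083776 m
Δh = 0.11760 + 0.083776 = 0.201376 m ≈ 0.201 m

Δh = 0.201 m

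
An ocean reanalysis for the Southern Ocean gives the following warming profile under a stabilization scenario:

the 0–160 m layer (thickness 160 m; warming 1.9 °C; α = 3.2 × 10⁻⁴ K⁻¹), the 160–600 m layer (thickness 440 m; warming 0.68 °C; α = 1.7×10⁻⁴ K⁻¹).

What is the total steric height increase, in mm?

150 mm of thermosteric rise

160 × 1.9 × 3.2×10⁻⁴ = 0.09728 m
160–600 m: 440 × 0.68 × 1.7×10⁻⁴ = 0.050864 m
Δh = 0.09728 + 0.050864 = 0.148144 m ≈ 150 mm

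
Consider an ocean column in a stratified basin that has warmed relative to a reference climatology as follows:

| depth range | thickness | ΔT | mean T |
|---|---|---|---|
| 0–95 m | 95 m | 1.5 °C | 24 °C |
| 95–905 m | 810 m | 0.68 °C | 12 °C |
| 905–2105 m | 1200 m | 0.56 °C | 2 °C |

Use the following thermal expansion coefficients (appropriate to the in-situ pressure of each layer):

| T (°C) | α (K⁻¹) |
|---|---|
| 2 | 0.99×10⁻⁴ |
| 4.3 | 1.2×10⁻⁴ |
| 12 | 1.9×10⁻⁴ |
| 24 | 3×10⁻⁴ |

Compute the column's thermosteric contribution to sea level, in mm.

Layer 1 at 24 °C → α = 3×10⁻⁴ K⁻¹
Layer 2 at 12 °C → α = 1.9×10⁻⁴ K⁻¹
Layer 3 at 2 °C → α = 0.99×10⁻⁴ K⁻¹
Layer 1: 1.5 × 95 × 3×10⁻⁴ = 0.04275 m
95–905 m: 810 × 0.68 × 1.9×10⁻⁴ = 0.104652 m
Layer 3: 1200 × 0.56 × 0.99×10⁻⁴ = 0.066528 m
Δh = 0.04275 + 0.104652 + 0.066528 = 0.21393 m

214 mm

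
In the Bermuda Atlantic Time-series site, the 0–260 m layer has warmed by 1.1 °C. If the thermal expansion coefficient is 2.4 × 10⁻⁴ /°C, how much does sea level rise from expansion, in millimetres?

Δh = αΔT·H = 2.4×10⁻⁴ × 1.1 × 260 = 0.06864 m

Δh = 68.6 mm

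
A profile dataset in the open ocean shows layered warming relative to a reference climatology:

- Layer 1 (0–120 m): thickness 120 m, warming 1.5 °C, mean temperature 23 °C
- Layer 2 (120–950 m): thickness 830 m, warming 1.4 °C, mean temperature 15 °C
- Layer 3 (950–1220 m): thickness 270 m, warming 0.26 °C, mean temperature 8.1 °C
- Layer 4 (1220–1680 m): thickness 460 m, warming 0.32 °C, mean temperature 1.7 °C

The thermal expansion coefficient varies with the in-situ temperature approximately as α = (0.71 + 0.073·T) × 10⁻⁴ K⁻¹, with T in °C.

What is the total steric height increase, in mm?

Layer 1: α = (0.71 + 0.073×23)×10⁻⁴ = 2.389×10⁻⁴ K⁻¹
Layer 2: α = (0.71 + 0.073×15)×10⁻⁴ = 1.805×10⁻⁴ K⁻¹
Layer 3: α = (0.71 + 0.073×8.1)×10⁻⁴ = 1.3013×10⁻⁴ K⁻¹
Layer 4: α = (0.71 + 0.073×1.7)×10⁻⁴ = 0.8341×10⁻⁴ K⁻¹
2.389×10⁻⁴ × 120 × 1.5 = 0.043002 m
Layer 2: 1.4 × 830 × 1.805×10⁻⁴ = 0.209741 m
Layer 3: 270 × 0.26 × 1.3013×10⁻⁴ = 0.009135126 m
1220–1680 m: 0.32 × 0.8341×10⁻⁴ × 460 = 0.012277952 m
Δh = 0.043002 + 0.209741 + 0.009135126 + 0.012277952 = 0.274156078 m

274 mm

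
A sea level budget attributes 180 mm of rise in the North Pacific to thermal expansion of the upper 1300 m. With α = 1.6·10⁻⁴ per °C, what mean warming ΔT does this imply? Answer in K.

ΔT = Δh/(αH) = 0.18 / (1.6×10⁻⁴ × 1300) ≈ 0.8654 K

ΔT ≈ 0.865 K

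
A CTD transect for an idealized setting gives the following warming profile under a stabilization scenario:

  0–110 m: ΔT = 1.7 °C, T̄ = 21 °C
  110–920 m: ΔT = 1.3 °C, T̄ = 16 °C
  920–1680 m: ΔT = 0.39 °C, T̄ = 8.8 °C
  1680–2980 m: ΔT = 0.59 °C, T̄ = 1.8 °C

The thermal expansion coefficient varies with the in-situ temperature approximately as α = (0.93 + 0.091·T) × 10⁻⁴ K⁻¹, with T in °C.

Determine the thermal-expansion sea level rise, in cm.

Δh ≈ 44.0 cm

Layer 1: α = (0.93 + 0.091×21)×10⁻⁴ = 2.841×10⁻⁴ K⁻¹
Layer 2: α = (0.93 + 0.091×16)×10⁻⁴ = 2.386×10⁻⁴ K⁻¹
Layer 3: α = (0.93 + 0.091×8.8)×10⁻⁴ = 1.7308×10⁻⁴ K⁻¹
Layer 4: α = (0.93 + 0.091×1.8)×10⁻⁴ = 1.0938×10⁻⁴ K⁻¹
1.7 × 2.841×10⁻⁴ × 110 = 0.0531267 m
810 × 2.386×10⁻⁴ × 1.3 = 0.2512458 m
920–1680 m: 1.7308×10⁻⁴ × 0.39 × 760 = 0.051300912 m
1680–2980 m: 1300 × 1.0938×10⁻⁴ × 0.59 = 0.08389446 m
Δh = 0.0531267 + 0.2512458 + 0.051300912 + 0.08389446 = 0.439567872 m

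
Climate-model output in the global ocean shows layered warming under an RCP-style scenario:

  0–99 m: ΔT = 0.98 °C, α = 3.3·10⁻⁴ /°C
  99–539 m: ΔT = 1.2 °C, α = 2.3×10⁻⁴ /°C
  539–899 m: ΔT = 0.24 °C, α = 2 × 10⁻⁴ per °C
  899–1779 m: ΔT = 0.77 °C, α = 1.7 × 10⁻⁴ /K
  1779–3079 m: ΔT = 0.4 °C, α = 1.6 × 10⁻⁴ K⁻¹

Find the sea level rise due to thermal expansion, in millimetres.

Δh ≈ 369 mm

3.3×10⁻⁴ × 0.98 × 99 = 0.0320166 m
1.2 × 2.3×10⁻⁴ × 440 = 0.12144 m
2×10⁻⁴ × 360 × 0.24 = 0.01728 m
899–1779 m: 0.77 × 880 × 1.7×10⁻⁴ = 0.115192 m
Layer 5: 1300 × 0.4 × 1.6×10⁻⁴ = 0.08320 m
Δh = 0.0320166 + 0.12144 + 0.01728 + 0.115192 + 0.08320 = 0.3691286 m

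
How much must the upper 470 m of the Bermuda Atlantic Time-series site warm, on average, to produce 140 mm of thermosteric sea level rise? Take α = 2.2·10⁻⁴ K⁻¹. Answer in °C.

1.4 °C

ΔT = Δh/(αH) = 0.14 / (2.2×10⁻⁴ × 470) ≈ 1.354 °C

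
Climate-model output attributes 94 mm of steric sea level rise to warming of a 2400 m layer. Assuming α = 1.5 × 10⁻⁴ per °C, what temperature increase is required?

ΔT = Δh/(αH) = 0.094 / (1.5×10⁻⁴ × 2400) ≈ 0.2611 °C

about 0.26 °C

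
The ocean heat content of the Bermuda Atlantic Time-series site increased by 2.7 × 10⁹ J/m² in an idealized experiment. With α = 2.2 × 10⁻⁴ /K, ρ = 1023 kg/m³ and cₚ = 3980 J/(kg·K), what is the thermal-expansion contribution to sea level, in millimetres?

Δh = αQ/(ρcₚ) = 2.2×10⁻⁴ × 2.7×10⁹ / (1023 × 3980) ≈ 0.14589 m

about 146 mm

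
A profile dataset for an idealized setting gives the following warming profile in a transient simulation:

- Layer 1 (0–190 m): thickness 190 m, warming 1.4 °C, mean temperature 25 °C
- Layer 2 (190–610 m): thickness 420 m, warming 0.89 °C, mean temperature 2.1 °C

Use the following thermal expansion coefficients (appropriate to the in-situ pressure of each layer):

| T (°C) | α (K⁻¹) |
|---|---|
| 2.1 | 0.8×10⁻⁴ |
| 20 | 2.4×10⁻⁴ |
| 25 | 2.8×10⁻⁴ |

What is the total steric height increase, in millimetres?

Layer 1 at 25 °C → α = 2.8×10⁻⁴ K⁻¹
Layer 2 at 2.1 °C → α = 0.8×10⁻⁴ K⁻¹
1.4 × 190 × 2.8×10⁻⁴ = 0.07448 m
420 × 0.89 × 0.8×10⁻⁴ = 0.029904 m
Δh = 0.07448 + 0.029904 = 0.104384 m ≈ 104 mm

Δh ≈ 104 mm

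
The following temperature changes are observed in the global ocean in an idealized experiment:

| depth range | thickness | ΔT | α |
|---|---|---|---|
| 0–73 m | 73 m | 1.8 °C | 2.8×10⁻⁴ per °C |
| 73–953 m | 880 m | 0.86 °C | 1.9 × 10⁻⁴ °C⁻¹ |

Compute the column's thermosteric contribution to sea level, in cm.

Layer 1: 1.8 × 2.8×10⁻⁴ × 73 = 0.036792 m
Layer 2: 880 × 1.9×10⁻⁴ × 0.86 = 0.143792 m
Δh = 0.036792 + 0.143792 = 0.180584 m ≈ 18 cm

Δh ≈ 18 cm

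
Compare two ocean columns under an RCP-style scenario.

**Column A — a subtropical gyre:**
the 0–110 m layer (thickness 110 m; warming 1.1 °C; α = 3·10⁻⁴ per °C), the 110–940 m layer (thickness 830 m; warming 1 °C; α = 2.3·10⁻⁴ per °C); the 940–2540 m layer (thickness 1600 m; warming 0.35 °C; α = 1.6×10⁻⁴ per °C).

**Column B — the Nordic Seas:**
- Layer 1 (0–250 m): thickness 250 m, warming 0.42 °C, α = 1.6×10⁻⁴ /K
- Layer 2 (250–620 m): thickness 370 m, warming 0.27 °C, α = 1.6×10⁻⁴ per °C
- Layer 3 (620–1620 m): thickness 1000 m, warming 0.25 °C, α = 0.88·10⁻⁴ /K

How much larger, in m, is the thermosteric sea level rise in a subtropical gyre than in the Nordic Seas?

0.26 m

A Layer 1: 3×10⁻⁴ × 110 × 1.1 = 0.03630 m
A Layer 2: 1 × 830 × 2.3×10⁻⁴ = 0.19090 m
A 0.35 × 1.6×10⁻⁴ × 1600 = 0.08960 m
A total: 0.31680 m
B 0–250 m: 0.42 × 250 × 1.6×10⁻⁴ = 0.01680 m
B 250–620 m: 1.6×10⁻⁴ × 0.27 × 370 = 0.015984 m
B 620–1620 m: 1000 × 0.25 × 0.88×10⁻⁴ = 0.02200 m
B total: 0.054784 m
Difference: 0.31680 − 0.054784 = 0.262016 m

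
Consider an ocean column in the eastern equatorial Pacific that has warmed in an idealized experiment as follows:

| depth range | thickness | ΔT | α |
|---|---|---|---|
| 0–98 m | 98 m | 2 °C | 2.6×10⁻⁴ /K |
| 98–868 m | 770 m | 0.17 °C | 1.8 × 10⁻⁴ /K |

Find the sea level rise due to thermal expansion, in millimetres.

Δh ≈ 74.5 mm

2 × 98 × 2.6×10⁻⁴ = 0.05096 m
Layer 2: 0.17 × 1.8×10⁻⁴ × 770 = 0.023562 m
Δh = 0.05096 + 0.023562 = 0.074522 m ≈ 74.5 mm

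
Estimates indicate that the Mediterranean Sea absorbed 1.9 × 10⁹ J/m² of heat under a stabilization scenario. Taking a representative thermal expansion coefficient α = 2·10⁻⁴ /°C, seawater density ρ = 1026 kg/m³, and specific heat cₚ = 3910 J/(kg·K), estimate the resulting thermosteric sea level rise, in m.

Δh = αQ/(ρcₚ) = 2×10⁻⁴ × 1.9×10⁹ / (1026 × 3910) ≈ 0.094724 m

0.0947 m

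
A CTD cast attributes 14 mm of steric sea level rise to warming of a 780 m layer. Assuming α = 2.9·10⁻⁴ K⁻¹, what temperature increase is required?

ΔT = Δh/(αH) = 0.014 / (2.9×10⁻⁴ × 780) ≈ 0.06189 °C

0.0619 °C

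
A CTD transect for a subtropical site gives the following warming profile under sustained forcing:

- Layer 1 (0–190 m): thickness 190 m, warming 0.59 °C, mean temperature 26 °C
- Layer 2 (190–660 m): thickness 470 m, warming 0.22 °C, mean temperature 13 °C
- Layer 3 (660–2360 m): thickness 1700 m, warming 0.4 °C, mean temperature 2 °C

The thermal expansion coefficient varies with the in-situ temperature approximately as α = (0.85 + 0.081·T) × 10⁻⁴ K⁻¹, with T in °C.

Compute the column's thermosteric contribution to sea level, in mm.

Layer 1: α = (0.85 + 0.081×26)×10⁻⁴ = 2.956×10⁻⁴ K⁻¹
Layer 2: α = (0.85 + 0.081×13)×10⁻⁴ = 1.903×10⁻⁴ K⁻¹
Layer 3: α = (0.85 + 0.081×2)×10⁻⁴ = 1.012×10⁻⁴ K⁻¹
0–190 m: 190 × 2.956×10⁻⁴ × 0.59 = 0.03313676 m
Layer 2: 0.22 × 470 × 1.903×10⁻⁴ = 0.01967702 m
1.012×10⁻⁴ × 0.4 × 1700 = 0.068816 m
Δh = 0.03313676 + 0.01967702 + 0.068816 = 0.12162978 m

Δh ≈ 122 mm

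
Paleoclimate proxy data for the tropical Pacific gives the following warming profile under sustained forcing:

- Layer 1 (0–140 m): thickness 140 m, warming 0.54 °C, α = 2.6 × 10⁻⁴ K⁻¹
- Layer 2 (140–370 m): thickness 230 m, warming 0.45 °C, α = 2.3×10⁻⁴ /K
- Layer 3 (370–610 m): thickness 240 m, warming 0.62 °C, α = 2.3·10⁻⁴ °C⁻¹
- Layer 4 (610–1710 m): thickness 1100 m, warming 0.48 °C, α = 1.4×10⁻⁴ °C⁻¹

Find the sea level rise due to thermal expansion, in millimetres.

Δh ≈ 150 mm

Layer 1: 140 × 2.6×10⁻⁴ × 0.54 = 0.019656 m
140–370 m: 2.3×10⁻⁴ × 0.45 × 230 = 0.023805 m
0.62 × 2.3×10⁻⁴ × 240 = 0.034224 m
Layer 4: 1100 × 0.48 × 1.4×10⁻⁴ = 0.07392 m
Δh = 0.019656 + 0.023805 + 0.034224 + 0.07392 = 0.151605 m ≈ 150 mm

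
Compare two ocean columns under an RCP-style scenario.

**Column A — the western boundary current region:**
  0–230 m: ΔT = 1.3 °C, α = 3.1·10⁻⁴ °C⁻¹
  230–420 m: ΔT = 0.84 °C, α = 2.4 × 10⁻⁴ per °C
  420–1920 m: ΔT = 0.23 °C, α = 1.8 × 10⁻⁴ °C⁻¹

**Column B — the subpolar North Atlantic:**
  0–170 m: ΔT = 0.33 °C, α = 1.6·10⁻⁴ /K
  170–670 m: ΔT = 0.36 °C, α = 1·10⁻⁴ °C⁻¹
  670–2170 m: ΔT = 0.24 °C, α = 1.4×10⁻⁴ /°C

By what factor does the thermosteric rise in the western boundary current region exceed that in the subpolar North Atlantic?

A 1.3 × 230 × 3.1×10⁻⁴ = 0.09269 m
A 230–420 m: 190 × 2.4×10⁻⁴ × 0.84 = 0.038304 m
A Layer 3: 1.8×10⁻⁴ × 1500 × 0.23 = 0.06210 m
A total: 0.193094 m
B 0–170 m: 0.33 × 1.6×10⁻⁴ × 170 = 0.008976 m
B Layer 2: 1×10⁻⁴ × 500 × 0.36 = 0.01800 m
B 670–2170 m: 0.24 × 1500 × 1.4×10⁻⁴ = 0.05040 m
B total: 0.077376 m
Ratio: 0.193094 / 0.077376 ≈ 2.496

≈ 2.5×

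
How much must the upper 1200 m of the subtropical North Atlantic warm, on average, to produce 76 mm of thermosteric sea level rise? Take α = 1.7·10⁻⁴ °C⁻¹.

ΔT = Δh/(αH) = 0.076 / (1.7×10⁻⁴ × 1200) ≈ 0.3725 K

0.373 K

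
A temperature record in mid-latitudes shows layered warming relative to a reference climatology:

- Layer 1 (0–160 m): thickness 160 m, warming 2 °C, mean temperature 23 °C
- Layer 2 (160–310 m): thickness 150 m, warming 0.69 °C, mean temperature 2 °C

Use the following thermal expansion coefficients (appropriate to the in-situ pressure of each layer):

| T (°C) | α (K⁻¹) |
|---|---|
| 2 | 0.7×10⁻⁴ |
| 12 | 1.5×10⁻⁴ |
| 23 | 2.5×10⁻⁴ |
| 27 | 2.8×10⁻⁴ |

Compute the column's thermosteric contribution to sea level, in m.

Layer 1 at 23 °C → α = 2.5×10⁻⁴ K⁻¹
Layer 2 at 2 °C → α = 0.7×10⁻⁴ K⁻¹
0–160 m: 160 × 2 × 2.5×10⁻⁴ = 0.08000 m
Layer 2: 0.7×10⁻⁴ × 150 × 0.69 = 0.007245 m
Δh = 0.08000 + 0.007245 = 0.087245 m ≈ 0.0872 m

0.0872 m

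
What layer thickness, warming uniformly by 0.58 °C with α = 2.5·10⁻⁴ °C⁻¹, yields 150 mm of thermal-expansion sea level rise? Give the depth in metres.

about 1000 m

H = Δh/(αΔT) = 0.15 / (2.5×10⁻⁴ × 0.58) ≈ 1034 m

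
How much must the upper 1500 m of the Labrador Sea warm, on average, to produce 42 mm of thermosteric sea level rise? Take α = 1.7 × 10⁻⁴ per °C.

ΔT ≈ 0.16 °C

ΔT = Δh/(αH) = 0.042 / (1.7×10⁻⁴ × 1500) ≈ 0.1647 °C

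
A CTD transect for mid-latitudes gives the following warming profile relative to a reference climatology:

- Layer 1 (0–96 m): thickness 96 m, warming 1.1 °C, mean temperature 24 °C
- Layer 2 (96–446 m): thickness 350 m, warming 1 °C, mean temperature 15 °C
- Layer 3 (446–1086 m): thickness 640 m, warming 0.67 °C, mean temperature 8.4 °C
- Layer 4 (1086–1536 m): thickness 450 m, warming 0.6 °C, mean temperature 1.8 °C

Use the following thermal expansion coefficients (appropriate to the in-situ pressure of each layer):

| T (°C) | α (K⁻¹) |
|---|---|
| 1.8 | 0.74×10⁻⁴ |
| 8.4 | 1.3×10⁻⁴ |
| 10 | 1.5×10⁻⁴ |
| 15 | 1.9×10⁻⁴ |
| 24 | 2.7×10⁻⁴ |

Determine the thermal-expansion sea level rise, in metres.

Δh ≈ 0.171 m

Layer 1 at 24 °C → α = 2.7×10⁻⁴ K⁻¹
Layer 2 at 15 °C → α = 1.9×10⁻⁴ K⁻¹
Layer 3 at 8.4 °C → α = 1.3×10⁻⁴ K⁻¹
Layer 4 at 1.8 °C → α = 0.74×10⁻⁴ K⁻¹
Layer 1: 1.1 × 96 × 2.7×10⁻⁴ = 0.028512 m
Layer 2: 1 × 1.9×10⁻⁴ × 350 = 0.06650 m
640 × 0.67 × 1.3×10⁻⁴ = 0.055744 m
Layer 4: 450 × 0.74×10⁻⁴ × 0.6 = 0.01998 m
Δh = 0.028512 + 0.06650 + 0.055744 + 0.01998 = 0.170736 m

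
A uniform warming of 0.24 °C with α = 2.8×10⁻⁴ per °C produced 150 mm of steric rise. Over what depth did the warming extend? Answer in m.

H = Δh/(αΔT) = 0.15 / (2.8×10⁻⁴ × 0.24) ≈ 2232 m

2230 m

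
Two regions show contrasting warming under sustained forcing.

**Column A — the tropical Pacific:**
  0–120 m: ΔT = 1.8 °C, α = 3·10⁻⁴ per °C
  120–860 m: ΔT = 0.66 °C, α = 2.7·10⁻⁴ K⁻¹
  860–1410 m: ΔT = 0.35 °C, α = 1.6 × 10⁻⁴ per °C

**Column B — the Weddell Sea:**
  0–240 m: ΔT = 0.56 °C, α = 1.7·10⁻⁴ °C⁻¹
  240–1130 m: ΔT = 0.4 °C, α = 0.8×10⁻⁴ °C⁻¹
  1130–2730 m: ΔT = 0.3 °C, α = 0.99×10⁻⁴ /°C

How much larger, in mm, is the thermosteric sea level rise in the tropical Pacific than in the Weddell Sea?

A Layer 1: 1.8 × 3×10⁻⁴ × 120 = 0.06480 m
A Layer 2: 2.7×10⁻⁴ × 740 × 0.66 = 0.131868 m
A 550 × 1.6×10⁻⁴ × 0.35 = 0.03080 m
A total: 0.227468 m
B 0–240 m: 0.56 × 240 × 1.7×10⁻⁴ = 0.022848 m
B 240–1130 m: 0.4 × 890 × 0.8×10⁻⁴ = 0.02848 m
B 0.99×10⁻⁴ × 0.3 × 1600 = 0.04752 m
B total: 0.098848 m
Difference: 0.227468 − 0.098848 = 0.12862 m

129 mm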